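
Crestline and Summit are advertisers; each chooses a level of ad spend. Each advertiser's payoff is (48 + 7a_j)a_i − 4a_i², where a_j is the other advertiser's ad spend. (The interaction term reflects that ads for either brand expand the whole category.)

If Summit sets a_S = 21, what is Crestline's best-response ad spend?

Crestline's payoff is (48 + 7a_S)a_C − 4a_C².
∂π/∂a_C = 48 + 7a_S − 8a_C = 0, so a_C = 6 + 0.875a_S.
At a_S = 21: a_C = 6 + 0.875·21 = 24.375.

24.375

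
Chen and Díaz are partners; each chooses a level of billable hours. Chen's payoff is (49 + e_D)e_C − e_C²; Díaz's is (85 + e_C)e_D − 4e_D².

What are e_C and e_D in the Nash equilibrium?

31.8, 14.6

Expanding Chen's payoff: 49e_C + e_De_C − e_C².
∂π/∂e_C = 49 + e_D − 2e_C = 0, so e_C = 24.5 + 0.5e_D.
Likewise for Díaz: e_D = 10.625 + 0.125e_C.
Solving the two reaction functions simultaneously: (1 − (0.5)(0.125))e_C = 24.5 + 0.5·10.625, so 0.9375e_C = 29.8125 and e_C = 31.8.
Then e_D = 10.625 + 0.125·31.8 = 14.6.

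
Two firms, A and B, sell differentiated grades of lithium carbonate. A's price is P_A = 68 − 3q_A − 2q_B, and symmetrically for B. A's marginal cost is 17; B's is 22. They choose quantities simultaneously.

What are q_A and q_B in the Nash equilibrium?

Firm A's profit: π = q_A(68 − 3q_A − 2q_B) − 17q_A.
∂π/∂q_A = 51 − 6q_A − 2q_B = 0 ⇒ q_A = 8.5 − (1/3)q_B.
Similarly q_B = 23/3 − (1/3)q_A.
Solving the two reaction functions simultaneously: (1 − (−1/3)(−1/3))q_A = 8.5 − (1/3)·(23/3), so (8/9)q_A = 107/18 and q_A = 6.6875.
Then q_B = 23/3 − (1/3)·6.6875 = 5.4375.

6.6875, 5.4375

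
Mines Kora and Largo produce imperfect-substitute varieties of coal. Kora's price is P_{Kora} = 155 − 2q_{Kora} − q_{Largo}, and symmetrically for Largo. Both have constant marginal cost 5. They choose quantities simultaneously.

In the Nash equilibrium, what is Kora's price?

Mine Kora's profit: π = q_{Kora}(155 − 2q_{Kora} − q_{Largo}) − 5q_{Kora}.
∂π/∂q_{Kora} = 150 − 4q_{Kora} − q_{Largo} = 0 ⇒ q_{Kora} = 37.5 − 0.25q_{Largo}.
Setting q_{Kora} = q_{Largo} in the reaction function: q_{Kora} = 37.5 − 0.25q_{Kora}, so q_{Kora} = 37.5 / 1.25 = 30.
P_{Kora} = 155 − 2·30 − 30 = 65.

65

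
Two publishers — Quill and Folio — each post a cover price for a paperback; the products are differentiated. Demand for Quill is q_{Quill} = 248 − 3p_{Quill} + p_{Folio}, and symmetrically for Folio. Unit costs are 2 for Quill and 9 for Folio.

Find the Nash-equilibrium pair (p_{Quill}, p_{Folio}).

Quill's profit: π = (p_{Quill} − 2)(248 − 3p_{Quill} + p_{Folio}).
∂π/∂p_{Quill} = 254 − 6p_{Quill} + p_{Folio} = 0 ⇒ p_{Quill} = 127/3 + (1/6)p_{Folio}.
Similarly p_{Folio} = 275/6 + (1/6)p_{Quill}.
Plugging p_{Folio} into Quill's best response: p_{Quill} = 127/3 + (1/6)(275/6 + (1/6)p_{Quill}) ⇒ (35/36)p_{Quill} = 1799/36, so p_{Quill} = 51.4.
Then p_{Folio} = 275/6 + (1/6)·51.4 = 54.4.

51.4, 54.4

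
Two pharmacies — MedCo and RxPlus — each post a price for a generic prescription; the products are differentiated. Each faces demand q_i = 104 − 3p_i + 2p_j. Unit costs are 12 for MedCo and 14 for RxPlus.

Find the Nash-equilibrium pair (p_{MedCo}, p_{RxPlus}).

35.375, 36.125

MedCo's profit: π = (p_{MedCo} − 12)(104 − 3p_{MedCo} + 2p_{RxPlus}).
∂π/∂p_{MedCo} = 140 − 6p_{MedCo} + 2p_{RxPlus} = 0 ⇒ p_{MedCo} = 70/3 + (1/3)p_{RxPlus}.
Similarly p_{RxPlus} = 73/3 + (1/3)p_{MedCo}.
Substituting the second reaction function into the first: p_{MedCo} = 70/3 + (1/3)(73/3 + (1/3)p_{MedCo}), which gives (8/9)p_{MedCo} = 283/9 ⇒ p_{MedCo} = 35.375.
Then p_{RxPlus} = 73/3 + (1/3)·35.375 = 36.125.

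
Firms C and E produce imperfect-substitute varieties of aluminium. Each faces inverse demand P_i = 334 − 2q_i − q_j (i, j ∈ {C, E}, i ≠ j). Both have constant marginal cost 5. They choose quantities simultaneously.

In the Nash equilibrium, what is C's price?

Firm C's profit: π = q_C(334 − 2q_C − q_E) − 5q_C.
∂π/∂q_C = 329 − 4q_C − q_E = 0 ⇒ q_C = 82.25 − 0.25q_E.
By symmetry q_E = q_C; substituting into the reaction function, 1.25q_C = 82.25 and q_C = 65.8.
P_C = 334 − 2·65.8 − 65.8 = 136.6.

136.6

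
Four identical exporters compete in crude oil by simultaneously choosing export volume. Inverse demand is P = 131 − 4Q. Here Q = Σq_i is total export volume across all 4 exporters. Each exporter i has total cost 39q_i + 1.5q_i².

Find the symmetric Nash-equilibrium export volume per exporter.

A representative exporter's profit is π_i = q_i(131 − 4Q) − 39q_i − 1.5q_i², with Q = q_i + Σ_{j≠i} q_j.
First-order condition: 92 − 11q_i − 4Σ_{j≠i} q_j = 0.
With identical exporters, set every q_j = q: then 92 − 11q − 12q = 0, i.e. q = 92/23 = 4.

4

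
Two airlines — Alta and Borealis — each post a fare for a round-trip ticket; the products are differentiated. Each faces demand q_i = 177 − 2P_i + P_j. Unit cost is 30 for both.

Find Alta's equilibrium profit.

Alta's profit: π = (P_{Alta} − 30)(177 − 2P_{Alta} + P_{Borealis}).
∂π/∂P_{Alta} = 237 − 4P_{Alta} + P_{Borealis} = 0 ⇒ P_{Alta} = 59.25 + 0.25P_{Borealis}.
By symmetry P_{Borealis} = P_{Alta}; substituting into the reaction function, 0.75P_{Alta} = 59.25 and P_{Alta} = 79.
q_{Alta} = 177 − 2·79 + 79 = 98.
Profit = (79 − 30)·98 = 4802.

4802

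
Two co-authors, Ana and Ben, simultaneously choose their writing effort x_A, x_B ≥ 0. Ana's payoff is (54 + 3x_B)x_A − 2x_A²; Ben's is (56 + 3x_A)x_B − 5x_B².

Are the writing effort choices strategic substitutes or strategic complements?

Expanding Ana's payoff: 54x_A + 3x_Bx_A − 2x_A².
∂π/∂x_A = 54 + 3x_B − 4x_A = 0, so x_A = 13.5 + 0.75x_B.
The best-response slope dx_A/dx_B = 0.75 > 0: the reaction function is upward-sloping, so the choices are strategic complements.

strategic complements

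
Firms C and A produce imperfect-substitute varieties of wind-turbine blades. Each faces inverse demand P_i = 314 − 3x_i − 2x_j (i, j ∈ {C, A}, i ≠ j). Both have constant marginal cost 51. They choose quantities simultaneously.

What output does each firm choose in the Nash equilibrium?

Firm C's profit: π = x_C(314 − 3x_C − 2x_A) − 51x_C.
∂π/∂x_C = 263 − 6x_C − 2x_A = 0 ⇒ x_C = 263/6 − (1/3)x_A.
By symmetry x_A = x_C; substituting into the reaction function, (4/3)x_C = 263/6 and x_C = 32.875.

32.875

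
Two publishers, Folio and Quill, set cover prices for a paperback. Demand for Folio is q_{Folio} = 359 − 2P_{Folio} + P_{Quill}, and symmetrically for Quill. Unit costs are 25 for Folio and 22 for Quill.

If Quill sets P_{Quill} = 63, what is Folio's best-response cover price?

118

Folio's profit: π = (P_{Folio} − 25)(359 − 2P_{Folio} + P_{Quill}).
∂π/∂P_{Folio} = 409 − 4P_{Folio} + P_{Quill} = 0 ⇒ P_{Folio} = 102.25 + 0.25P_{Quill}.
At P_{Quill} = 63: P_{Folio} = 102.25 + 0.25·63 = 118.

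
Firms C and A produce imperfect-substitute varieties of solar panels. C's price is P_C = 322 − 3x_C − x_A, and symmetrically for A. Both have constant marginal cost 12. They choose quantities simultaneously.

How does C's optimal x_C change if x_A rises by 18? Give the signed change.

Firm C's profit: π = x_C(322 − 3x_C − x_A) − 12x_C.
∂π/∂x_C = 310 − 6x_C − x_A = 0 ⇒ x_C = 155/3 − (1/6)x_A.
The reaction-function slope is −1/6, so an 18-unit rise in x_A moves x_C by −1/6 × 18 = −3. C's best response falls — the actions are strategic substitutes.

-3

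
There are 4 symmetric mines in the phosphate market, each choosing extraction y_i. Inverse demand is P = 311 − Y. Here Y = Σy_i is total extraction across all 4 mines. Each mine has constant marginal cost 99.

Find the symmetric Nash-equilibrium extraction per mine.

A representative mine's profit is π_i = y_i(311 − Y) − 99y_i, with Y = y_i + Σ_{j≠i} y_j.
First-order condition: 212 − 2y_i − Σ_{j≠i} y_j = 0.
In a symmetric equilibrium every mine chooses the same y, so Σ_{j≠i} y_j = 3y. The condition becomes 212 − 5y = 0, giving y = 212/5 = 42.4.

42.4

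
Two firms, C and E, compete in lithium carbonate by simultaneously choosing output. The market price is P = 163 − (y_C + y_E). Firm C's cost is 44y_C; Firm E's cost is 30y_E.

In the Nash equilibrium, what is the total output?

84

Firm C's profit: π = y_C(163 − (y_C + y_E)) − 44y_C.
∂π/∂y_C = 119 − 2y_C − y_E = 0, so y_C = 59.5 − 0.5y_E.
By the same steps for E: y_E = 66.5 − 0.5y_C.
Substituting the second reaction function into the first: y_C = 59.5 − 0.5(66.5 − 0.5y_C), which gives 0.75y_C = 26.25 ⇒ y_C = 35.
Then y_E = 66.5 − 0.5·35 = 49.
Total output: 35 + 49 = 84.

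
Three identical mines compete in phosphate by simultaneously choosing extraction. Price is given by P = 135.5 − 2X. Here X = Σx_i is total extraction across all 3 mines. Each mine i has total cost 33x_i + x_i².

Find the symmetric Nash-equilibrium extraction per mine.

A representative mine's profit is π_i = x_i(135.5 − 2X) − 33x_i − x_i², with X = x_i + Σ_{j≠i} x_j.
First-order condition: 102.5 − 6x_i − 2Σ_{j≠i} x_j = 0.
In a symmetric equilibrium every mine chooses the same x, so Σ_{j≠i} x_j = 2x. The condition becomes 102.5 − 10x = 0, giving x = 102.5/10 = 10.25.

10.25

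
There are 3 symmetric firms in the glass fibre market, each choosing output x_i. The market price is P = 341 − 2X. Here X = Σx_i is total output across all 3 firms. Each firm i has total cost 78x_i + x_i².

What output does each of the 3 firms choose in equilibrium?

26.3

A representative firm's profit is π_i = x_i(341 − 2X) − 78x_i − x_i², with X = x_i + Σ_{j≠i} x_j.
First-order condition: 263 − 6x_i − 2Σ_{j≠i} x_j = 0.
With identical firms, set every x_j = x: then 263 − 6x − 4x = 0, i.e. x = 263/10 = 26.3.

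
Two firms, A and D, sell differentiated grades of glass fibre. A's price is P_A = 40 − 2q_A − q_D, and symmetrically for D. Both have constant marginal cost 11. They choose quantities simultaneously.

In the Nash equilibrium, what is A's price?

22.6

Firm A's profit: π = q_A(40 − 2q_A − q_D) − 11q_A.
∂π/∂q_A = 29 − 4q_A − q_D = 0 ⇒ q_A = 7.25 − 0.25q_D.
By symmetry q_D = q_A; substituting into the reaction function, 1.25q_A = 7.25 and q_A = 5.8.
P_A = 40 − 2·5.8 − 5.8 = 22.6.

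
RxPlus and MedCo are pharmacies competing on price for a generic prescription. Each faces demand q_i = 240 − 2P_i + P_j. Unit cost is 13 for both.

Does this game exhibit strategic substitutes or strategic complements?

RxPlus's profit: π = (P_{RxPlus} − 13)(240 − 2P_{RxPlus} + P_{MedCo}).
∂π/∂P_{RxPlus} = 266 − 4P_{RxPlus} + P_{MedCo} = 0 ⇒ P_{RxPlus} = 66.5 + 0.25P_{MedCo}.
The best-response slope dP_{RxPlus}/dP_{MedCo} = 0.25 > 0: the reaction function is upward-sloping, so the choices are strategic complements.

strategic complements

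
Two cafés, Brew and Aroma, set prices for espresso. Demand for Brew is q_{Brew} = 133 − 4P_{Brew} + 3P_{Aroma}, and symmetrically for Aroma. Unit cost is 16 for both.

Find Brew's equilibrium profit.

2190.24

Brew's profit: π = (P_{Brew} − 16)(133 − 4P_{Brew} + 3P_{Aroma}).
∂π/∂P_{Brew} = 197 − 8P_{Brew} + 3P_{Aroma} = 0 ⇒ P_{Brew} = 24.625 + 0.375P_{Aroma}.
By symmetry P_{Aroma} = P_{Brew}; substituting into the reaction function, 0.625P_{Brew} = 24.625 and P_{Brew} = 39.4.
q_{Brew} = 133 − 4·39.4 + 3·39.4 = 93.6.
Profit = (39.4 − 16)·93.6 = 2190.24.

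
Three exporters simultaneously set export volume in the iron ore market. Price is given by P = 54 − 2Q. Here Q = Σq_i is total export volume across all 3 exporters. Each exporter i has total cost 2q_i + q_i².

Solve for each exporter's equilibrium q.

5.2

A representative exporter's profit is π_i = q_i(54 − 2Q) − 2q_i − q_i², with Q = q_i + Σ_{j≠i} q_j.
First-order condition: 52 − 6q_i − 2Σ_{j≠i} q_j = 0.
In a symmetric equilibrium every exporter chooses the same q, so Σ_{j≠i} q_j = 2q. The condition becomes 52 − 10q = 0, giving q = 52/10 = 5.2.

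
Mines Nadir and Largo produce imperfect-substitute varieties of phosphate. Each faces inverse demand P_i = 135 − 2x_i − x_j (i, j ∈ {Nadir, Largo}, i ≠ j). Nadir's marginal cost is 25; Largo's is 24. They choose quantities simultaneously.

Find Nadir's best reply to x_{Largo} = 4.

26.5

Mine Nadir's profit: π = x_{Nadir}(135 − 2x_{Nadir} − x_{Largo}) − 25x_{Nadir}.
∂π/∂x_{Nadir} = 110 − 4x_{Nadir} − x_{Largo} = 0 ⇒ x_{Nadir} = 27.5 − 0.25x_{Largo}.
At x_{Largo} = 4: x_{Nadir} = 27.5 − 0.25·4 = 26.5.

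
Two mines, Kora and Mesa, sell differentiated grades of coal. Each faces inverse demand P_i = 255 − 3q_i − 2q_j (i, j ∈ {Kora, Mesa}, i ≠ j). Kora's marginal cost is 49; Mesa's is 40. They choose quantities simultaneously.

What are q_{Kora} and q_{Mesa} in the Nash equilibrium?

25.1875, 27.4375

Mine Kora's profit: π = q_{Kora}(255 − 3q_{Kora} − 2q_{Mesa}) − 49q_{Kora}.
∂π/∂q_{Kora} = 206 − 6q_{Kora} − 2q_{Mesa} = 0 ⇒ q_{Kora} = 103/3 − (1/3)q_{Mesa}.
Similarly q_{Mesa} = 215/6 − (1/3)q_{Kora}.
Solving the two reaction functions simultaneously: (1 − (−1/3)(−1/3))q_{Kora} = 103/3 − (1/3)·(215/6), so (8/9)q_{Kora} = 403/18 and q_{Kora} = 25.1875.
Then q_{Mesa} = 215/6 − (1/3)·25.1875 = 27.4375.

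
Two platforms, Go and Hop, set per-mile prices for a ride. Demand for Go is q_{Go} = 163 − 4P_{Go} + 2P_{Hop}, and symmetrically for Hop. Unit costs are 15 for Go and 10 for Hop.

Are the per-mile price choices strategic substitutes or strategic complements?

strategic complements

Go's profit: π = (P_{Go} − 15)(163 − 4P_{Go} + 2P_{Hop}).
∂π/∂P_{Go} = 223 − 8P_{Go} + 2P_{Hop} = 0 ⇒ P_{Go} = 27.875 + 0.25P_{Hop}.
The best-response slope dP_{Go}/dP_{Hop} = 0.25 > 0: the reaction function is upward-sloping, so the choices are strategic complements.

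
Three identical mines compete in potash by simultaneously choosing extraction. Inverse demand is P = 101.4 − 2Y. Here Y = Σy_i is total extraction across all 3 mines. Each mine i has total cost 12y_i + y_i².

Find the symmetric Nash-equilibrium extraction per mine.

A representative mine's profit is π_i = y_i(101.4 − 2Y) − 12y_i − y_i², with Y = y_i + Σ_{j≠i} y_j.
First-order condition: 89.4 − 6y_i − 2Σ_{j≠i} y_j = 0.
With identical mines, set every y_j = y: then 89.4 − 6y − 4y = 0, i.e. y = 89.4/10 = 8.94.

8.94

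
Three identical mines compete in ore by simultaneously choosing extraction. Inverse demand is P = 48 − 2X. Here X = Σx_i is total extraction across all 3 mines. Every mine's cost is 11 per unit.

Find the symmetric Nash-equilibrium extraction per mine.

4.625

A representative mine's profit is π_i = x_i(48 − 2X) − 11x_i, with X = x_i + Σ_{j≠i} x_j.
First-order condition: 37 − 4x_i − 2Σ_{j≠i} x_j = 0.
Imposing symmetry (x_j = x for all j) turns Σ_{j≠i} x_j into 2x, so 37 = 8x and x = 4.625.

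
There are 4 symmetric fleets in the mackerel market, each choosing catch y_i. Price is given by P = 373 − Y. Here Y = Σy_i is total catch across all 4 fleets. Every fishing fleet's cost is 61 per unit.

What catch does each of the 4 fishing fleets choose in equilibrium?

A representative fishing fleet's profit is π_i = y_i(373 − Y) − 61y_i, with Y = y_i + Σ_{j≠i} y_j.
First-order condition: 312 − 2y_i − Σ_{j≠i} y_j = 0.
In a symmetric equilibrium every fishing fleet chooses the same y, so Σ_{j≠i} y_j = 3y. The condition becomes 312 − 5y = 0, giving y = 312/5 = 62.4.

62.4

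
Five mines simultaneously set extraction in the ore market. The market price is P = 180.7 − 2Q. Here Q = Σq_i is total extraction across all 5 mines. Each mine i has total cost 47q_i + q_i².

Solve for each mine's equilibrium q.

9.55

A representative mine's profit is π_i = q_i(180.7 − 2Q) − 47q_i − q_i², with Q = q_i + Σ_{j≠i} q_j.
First-order condition: 133.7 − 6q_i − 2Σ_{j≠i} q_j = 0.
In a symmetric equilibrium every mine chooses the same q, so Σ_{j≠i} q_j = 4q. The condition becomes 133.7 − 14q = 0, giving q = 133.7/14 = 9.55.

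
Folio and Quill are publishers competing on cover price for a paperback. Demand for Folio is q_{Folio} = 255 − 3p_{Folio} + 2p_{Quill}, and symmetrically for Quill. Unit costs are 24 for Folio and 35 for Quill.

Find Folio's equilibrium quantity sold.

179.4375

Folio's profit: π = (p_{Folio} − 24)(255 − 3p_{Folio} + 2p_{Quill}).
∂π/∂p_{Folio} = 327 − 6p_{Folio} + 2p_{Quill} = 0 ⇒ p_{Folio} = 54.5 + (1/3)p_{Quill}.
Similarly p_{Quill} = 60 + (1/3)p_{Folio}.
Plugging p_{Quill} into Folio's best response: p_{Folio} = 54.5 + (1/3)(60 + (1/3)p_{Folio}) ⇒ (8/9)p_{Folio} = 74.5, so p_{Folio} = 83.8125.
Then p_{Quill} = 60 + (1/3)·83.8125 = 87.9375.
q_{Folio} = 255 − 3·83.8125 + 2·87.9375 = 179.4375.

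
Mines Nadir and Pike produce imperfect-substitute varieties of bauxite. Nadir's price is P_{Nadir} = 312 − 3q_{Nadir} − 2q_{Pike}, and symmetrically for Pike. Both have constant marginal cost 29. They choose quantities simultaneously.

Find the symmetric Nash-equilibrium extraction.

Mine Nadir's profit: π = q_{Nadir}(312 − 3q_{Nadir} − 2q_{Pike}) − 29q_{Nadir}.
∂π/∂q_{Nadir} = 283 − 6q_{Nadir} − 2q_{Pike} = 0 ⇒ q_{Nadir} = 283/6 − (1/3)q_{Pike}.
By symmetry q_{Pike} = q_{Nadir}; substituting into the reaction function, (4/3)q_{Nadir} = 283/6 and q_{Nadir} = 35.375.

35.375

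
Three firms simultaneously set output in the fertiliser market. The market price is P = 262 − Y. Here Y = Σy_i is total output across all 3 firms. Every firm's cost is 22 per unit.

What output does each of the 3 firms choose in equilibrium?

60

A representative firm's profit is π_i = y_i(262 − Y) − 22y_i, with Y = y_i + Σ_{j≠i} y_j.
First-order condition: 240 − 2y_i − Σ_{j≠i} y_j = 0.
In a symmetric equilibrium every firm chooses the same y, so Σ_{j≠i} y_j = 2y. The condition becomes 240 − 4y = 0, giving y = 240/4 = 60.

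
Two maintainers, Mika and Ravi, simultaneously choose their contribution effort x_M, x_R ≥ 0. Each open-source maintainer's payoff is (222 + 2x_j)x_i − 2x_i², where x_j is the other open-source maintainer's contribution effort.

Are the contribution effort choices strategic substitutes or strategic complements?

strategic complements

Mika's payoff is (222 + 2x_R)x_M − 2x_M².
∂π/∂x_M = 222 + 2x_R − 4x_M = 0, so x_M = 55.5 + 0.5x_R.
The best-response slope dx_M/dx_R = 0.5 > 0: the reaction function is upward-sloping, so the choices are strategic complements.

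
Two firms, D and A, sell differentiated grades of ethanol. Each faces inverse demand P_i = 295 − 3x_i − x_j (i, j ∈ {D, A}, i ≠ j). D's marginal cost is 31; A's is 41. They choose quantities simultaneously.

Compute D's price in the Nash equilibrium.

Firm D's profit: π = x_D(295 − 3x_D − x_A) − 31x_D.
∂π/∂x_D = 264 − 6x_D − x_A = 0 ⇒ x_D = 44 − (1/6)x_A.
Similarly x_A = 127/3 − (1/6)x_D.
Solving the two reaction functions simultaneously: (1 − (−1/6)(−1/6))x_D = 44 − (1/6)·(127/3), so (35/36)x_D = 665/18 and x_D = 38.
Then x_A = 127/3 − (1/6)·38 = 36.
P_D = 295 − 3·38 − 36 = 145.

145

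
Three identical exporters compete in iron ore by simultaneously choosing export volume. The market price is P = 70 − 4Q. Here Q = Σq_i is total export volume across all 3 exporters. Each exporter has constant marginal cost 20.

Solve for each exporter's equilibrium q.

A representative exporter's profit is π_i = q_i(70 − 4Q) − 20q_i, with Q = q_i + Σ_{j≠i} q_j.
First-order condition: 50 − 8q_i − 4Σ_{j≠i} q_j = 0.
Imposing symmetry (q_j = q for all j) turns Σ_{j≠i} q_j into 2q, so 50 = 16q and q = 3.125.

3.125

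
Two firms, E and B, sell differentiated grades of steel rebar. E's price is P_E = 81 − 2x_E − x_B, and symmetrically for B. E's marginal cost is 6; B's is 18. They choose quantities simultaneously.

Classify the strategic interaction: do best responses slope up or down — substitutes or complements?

strategic substitutes

Firm E's profit: π = x_E(81 − 2x_E − x_B) − 6x_E.
∂π/∂x_E = 75 − 4x_E − x_B = 0 ⇒ x_E = 18.75 − 0.25x_B.
The best-response slope dx_E/dx_B = −0.25 < 0: the reaction function is downward-sloping, so the choices are strategic substitutes.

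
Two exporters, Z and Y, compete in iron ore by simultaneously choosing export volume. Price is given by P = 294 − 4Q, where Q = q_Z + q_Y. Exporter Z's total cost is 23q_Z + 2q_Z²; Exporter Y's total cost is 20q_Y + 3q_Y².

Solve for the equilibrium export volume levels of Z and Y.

Exporter Z's profit: π = q_Z(294 − 4(q_Z + q_Y)) − 23q_Z − 2q_Z².
∂π/∂q_Z = 271 − 12q_Z − 4q_Y = 0, so q_Z = 271/12 − (1/3)q_Y.
For Y: ∂π/∂q_Y = 274 − 14q_Y − 4q_Z = 0 ⇒ q_Y = 137/7 − (2/7)q_Z.
Substituting the second reaction function into the first: q_Z = 271/12 − (1/3)(137/7 − (2/7)q_Z), which gives (19/21)q_Z = 1349/84 ⇒ q_Z = 17.75.
Then q_Y = 137/7 − (2/7)·17.75 = 14.5.

17.75, 14.5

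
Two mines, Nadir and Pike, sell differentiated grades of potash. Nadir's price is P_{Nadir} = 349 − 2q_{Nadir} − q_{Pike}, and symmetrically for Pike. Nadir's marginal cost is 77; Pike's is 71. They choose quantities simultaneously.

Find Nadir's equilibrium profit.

5832

Mine Nadir's profit: π = q_{Nadir}(349 − 2q_{Nadir} − q_{Pike}) − 77q_{Nadir}.
∂π/∂q_{Nadir} = 272 − 4q_{Nadir} − q_{Pike} = 0 ⇒ q_{Nadir} = 68 − 0.25q_{Pike}.
Similarly q_{Pike} = 69.5 − 0.25q_{Nadir}.
Substituting the second reaction function into the first: q_{Nadir} = 68 − 0.25(69.5 − 0.25q_{Nadir}), which gives 0.9375q_{Nadir} = 50.625 ⇒ q_{Nadir} = 54.
Then q_{Pike} = 69.5 − 0.25·54 = 56.
P_{Nadir} = 349 − 2·54 − 56 = 185.
Profit = (185 − 77)·54 = 5832.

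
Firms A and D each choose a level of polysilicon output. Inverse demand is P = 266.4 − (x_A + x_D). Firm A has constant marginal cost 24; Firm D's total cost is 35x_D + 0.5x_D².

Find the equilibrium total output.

Firm A's profit: π = x_A(266.4 − (x_A + x_D)) − 24x_A.
∂π/∂x_A = 242.4 − 2x_A − x_D = 0, so x_A = 121.2 − 0.5x_D.
For D: ∂π/∂x_D = 231.4 − 3x_D − x_A = 0 ⇒ x_D = 1157/15 − (1/3)x_A.
Plugging x_D into A's best response: x_A = 121.2 − 0.5(1157/15 − (1/3)x_A) ⇒ (5/6)x_A = 2479/30, so x_A = 99.16.
Then x_D = 1157/15 − (1/3)·99.16 = 44.08.
Total output: 99.16 + 44.08 = 143.24.

143.24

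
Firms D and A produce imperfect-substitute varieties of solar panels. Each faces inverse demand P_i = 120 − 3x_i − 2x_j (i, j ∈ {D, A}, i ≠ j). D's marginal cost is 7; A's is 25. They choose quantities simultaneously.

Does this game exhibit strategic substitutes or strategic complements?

strategic substitutes

Firm D's profit: π = x_D(120 − 3x_D − 2x_A) − 7x_D.
∂π/∂x_D = 113 − 6x_D − 2x_A = 0 ⇒ x_D = 113/6 − (1/3)x_A.
The best-response slope dx_D/dx_A = −1/3 < 0: the reaction function is downward-sloping, so the choices are strategic substitutes.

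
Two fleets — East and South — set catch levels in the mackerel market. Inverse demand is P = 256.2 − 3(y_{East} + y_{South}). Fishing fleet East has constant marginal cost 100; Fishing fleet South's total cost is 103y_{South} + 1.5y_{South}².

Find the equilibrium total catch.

Fishing fleet East's profit: π = y_{East}(256.2 − 3(y_{East} + y_{South})) − 100y_{East}.
∂π/∂y_{East} = 156.2 − 6y_{East} − 3y_{South} = 0, so y_{East} = 781/30 − 0.5y_{South}.
For South: ∂π/∂y_{South} = 153.2 − 9y_{South} − 3y_{East} = 0 ⇒ y_{South} = 766/45 − (1/3)y_{East}.
Plugging y_{South} into East's best response: y_{East} = 781/30 − 0.5(766/45 − (1/3)y_{East}) ⇒ (5/6)y_{East} = 1577/90, so y_{East} = 1577/75.
Then y_{South} = 766/45 − (1/3)·(1577/75) = 751/75.
Total catch: 1577/75 + 751/75 = 31.04.

31.04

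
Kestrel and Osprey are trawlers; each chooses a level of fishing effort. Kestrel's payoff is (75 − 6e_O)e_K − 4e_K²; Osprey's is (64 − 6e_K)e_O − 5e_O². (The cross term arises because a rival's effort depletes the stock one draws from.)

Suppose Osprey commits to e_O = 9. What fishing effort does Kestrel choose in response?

Expanding Kestrel's payoff: 75e_K − 6e_Oe_K − 4e_K².
∂π/∂e_K = 75 − 6e_O − 8e_K = 0, so e_K = 9.375 − 0.75e_O.
At e_O = 9: e_K = 9.375 − 0.75·9 = 2.625.

2.625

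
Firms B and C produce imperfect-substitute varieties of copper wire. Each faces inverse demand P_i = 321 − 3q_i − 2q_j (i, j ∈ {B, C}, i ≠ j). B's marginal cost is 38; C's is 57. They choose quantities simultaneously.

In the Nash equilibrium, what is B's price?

Firm B's profit: π = q_B(321 − 3q_B − 2q_C) − 38q_B.
∂π/∂q_B = 283 − 6q_B − 2q_C = 0 ⇒ q_B = 283/6 − (1/3)q_C.
Similarly q_C = 44 − (1/3)q_B.
Plugging q_C into B's best response: q_B = 283/6 − (1/3)(44 − (1/3)q_B) ⇒ (8/9)q_B = 32.5, so q_B = 36.5625.
Then q_C = 44 − (1/3)·36.5625 = 31.8125.
P_B = 321 − 3·36.5625 − 2·31.8125 = 147.6875.

147.6875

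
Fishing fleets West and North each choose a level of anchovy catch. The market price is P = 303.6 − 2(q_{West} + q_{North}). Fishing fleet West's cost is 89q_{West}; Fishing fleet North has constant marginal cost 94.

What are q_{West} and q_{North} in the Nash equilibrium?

Fishing fleet West's profit: π = q_{West}(303.6 − 2(q_{West} + q_{North})) − 89q_{West}.
∂π/∂q_{West} = 214.6 − 4q_{West} − 2q_{North} = 0, so q_{West} = 53.65 − 0.5q_{North}.
By the same steps for North: q_{North} = 52.4 − 0.5q_{West}.
Substituting the second reaction function into the first: q_{West} = 53.65 − 0.5(52.4 − 0.5q_{West}), which gives 0.75q_{West} = 27.45 ⇒ q_{West} = 36.6.
Then q_{North} = 52.4 − 0.5·36.6 = 34.1.

36.6, 34.1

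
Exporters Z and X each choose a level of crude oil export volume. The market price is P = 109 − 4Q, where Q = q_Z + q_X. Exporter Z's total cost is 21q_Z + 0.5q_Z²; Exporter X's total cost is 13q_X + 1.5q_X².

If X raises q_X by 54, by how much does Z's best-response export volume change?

Exporter Z's profit: π = q_Z(109 − 4(q_Z + q_X)) − 21q_Z − 0.5q_Z².
∂π/∂q_Z = 88 − 9q_Z − 4q_X = 0, so q_Z = 88/9 − (4/9)q_X.
The reaction-function slope is −4/9, so a 54-unit rise in q_X moves q_Z by −4/9 × 54 = −24. Z's best response falls — the actions are strategic substitutes.

-24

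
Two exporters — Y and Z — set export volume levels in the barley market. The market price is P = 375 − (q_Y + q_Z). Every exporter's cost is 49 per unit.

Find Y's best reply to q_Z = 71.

Exporter Y's profit: π = q_Y(375 − (q_Y + q_Z)) − 49q_Y.
∂π/∂q_Y = 326 − 2q_Y − q_Z = 0, so q_Y = 163 − 0.5q_Z.
At q_Z = 71: q_Y = 163 − 0.5·71 = 127.5.

127.5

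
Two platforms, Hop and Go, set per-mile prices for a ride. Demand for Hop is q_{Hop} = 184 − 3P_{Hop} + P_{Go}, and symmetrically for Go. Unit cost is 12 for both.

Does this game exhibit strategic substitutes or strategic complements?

Hop's profit: π = (P_{Hop} − 12)(184 − 3P_{Hop} + P_{Go}).
∂π/∂P_{Hop} = 220 − 6P_{Hop} + P_{Go} = 0 ⇒ P_{Hop} = 110/3 + (1/6)P_{Go}.
The best-response slope dP_{Hop}/dP_{Go} = 1/6 > 0: the reaction function is upward-sloping, so the choices are strategic complements.

strategic complements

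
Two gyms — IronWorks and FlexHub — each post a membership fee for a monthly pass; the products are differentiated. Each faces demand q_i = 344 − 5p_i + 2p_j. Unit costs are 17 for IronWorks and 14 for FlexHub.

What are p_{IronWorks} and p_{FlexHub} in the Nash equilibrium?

IronWorks's profit: π = (p_{IronWorks} − 17)(344 − 5p_{IronWorks} + 2p_{FlexHub}).
∂π/∂p_{IronWorks} = 429 − 10p_{IronWorks} + 2p_{FlexHub} = 0 ⇒ p_{IronWorks} = 42.9 + 0.2p_{FlexHub}.
Similarly p_{FlexHub} = 41.4 + 0.2p_{IronWorks}.
Substituting the second reaction function into the first: p_{IronWorks} = 42.9 + 0.2(41.4 + 0.2p_{IronWorks}), which gives 0.96p_{IronWorks} = 51.18 ⇒ p_{IronWorks} = 53.3125.
Then p_{FlexHub} = 41.4 + 0.2·53.3125 = 52.0625.

53.3125, 52.0625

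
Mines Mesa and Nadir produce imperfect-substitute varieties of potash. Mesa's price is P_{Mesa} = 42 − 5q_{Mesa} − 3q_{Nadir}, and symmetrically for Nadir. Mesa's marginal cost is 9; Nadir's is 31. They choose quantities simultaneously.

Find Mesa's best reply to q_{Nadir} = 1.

Mine Mesa's profit: π = q_{Mesa}(42 − 5q_{Mesa} − 3q_{Nadir}) − 9q_{Mesa}.
∂π/∂q_{Mesa} = 33 − 10q_{Mesa} − 3q_{Nadir} = 0 ⇒ q_{Mesa} = 3.3 − 0.3q_{Nadir}.
At q_{Nadir} = 1: q_{Mesa} = 3.3 − 0.3·1 = 3.

3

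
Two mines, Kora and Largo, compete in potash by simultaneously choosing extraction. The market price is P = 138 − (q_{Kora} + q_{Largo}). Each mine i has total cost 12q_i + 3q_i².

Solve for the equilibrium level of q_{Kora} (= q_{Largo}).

Mine Kora's profit: π = q_{Kora}(138 − (q_{Kora} + q_{Largo})) − 12q_{Kora} − 3q_{Kora}².
∂π/∂q_{Kora} = 126 − 8q_{Kora} − q_{Largo} = 0, so q_{Kora} = 15.75 − 0.125q_{Largo}.
The game is symmetric, so in equilibrium q_{Largo} = q_{Kora}: the reaction function gives 1.125q_{Kora} = 15.75, hence q_{Kora} = 14.

14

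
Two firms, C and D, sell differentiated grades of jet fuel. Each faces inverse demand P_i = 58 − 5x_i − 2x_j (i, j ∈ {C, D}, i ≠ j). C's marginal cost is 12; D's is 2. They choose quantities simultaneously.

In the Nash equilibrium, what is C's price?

Firm C's profit: π = x_C(58 − 5x_C − 2x_D) − 12x_C.
∂π/∂x_C = 46 − 10x_C − 2x_D = 0 ⇒ x_C = 4.6 − 0.2x_D.
Similarly x_D = 5.6 − 0.2x_C.
Solving the two reaction functions simultaneously: (1 − (−0.2)(−0.2))x_C = 4.6 − 0.2·5.6, so 0.96x_C = 3.48 and x_C = 3.625.
Then x_D = 5.6 − 0.2·3.625 = 4.875.
P_C = 58 − 5·3.625 − 2·4.875 = 30.125.

30.125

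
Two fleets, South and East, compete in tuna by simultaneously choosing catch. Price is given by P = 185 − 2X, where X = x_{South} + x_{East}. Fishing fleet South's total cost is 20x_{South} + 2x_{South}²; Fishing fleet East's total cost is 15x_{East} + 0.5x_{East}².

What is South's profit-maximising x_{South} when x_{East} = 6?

Fishing fleet South's profit: π = x_{South}(185 − 2(x_{South} + x_{East})) − 20x_{South} − 2x_{South}².
∂π/∂x_{South} = 165 − 8x_{South} − 2x_{East} = 0, so x_{South} = 20.625 − 0.25x_{East}.
At x_{East} = 6: x_{South} = 20.625 − 0.25·6 = 19.125.

19.125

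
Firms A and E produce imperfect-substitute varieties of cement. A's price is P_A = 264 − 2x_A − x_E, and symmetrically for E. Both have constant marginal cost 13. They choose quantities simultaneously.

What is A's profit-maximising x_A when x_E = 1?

Firm A's profit: π = x_A(264 − 2x_A − x_E) − 13x_A.
∂π/∂x_A = 251 − 4x_A − x_E = 0 ⇒ x_A = 62.75 − 0.25x_E.
At x_E = 1: x_A = 62.75 − 0.25·1 = 62.5.

62.5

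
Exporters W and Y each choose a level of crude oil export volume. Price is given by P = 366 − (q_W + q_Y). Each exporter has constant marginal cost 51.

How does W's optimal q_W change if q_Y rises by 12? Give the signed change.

-6

Exporter W's profit: π = q_W(366 − (q_W + q_Y)) − 51q_W.
∂π/∂q_W = 315 − 2q_W − q_Y = 0, so q_W = 157.5 − 0.5q_Y.
The reaction-function slope is −0.5, so a 12-unit rise in q_Y moves q_W by −0.5 × 12 = −6. W's best response falls — the actions are strategic substitutes.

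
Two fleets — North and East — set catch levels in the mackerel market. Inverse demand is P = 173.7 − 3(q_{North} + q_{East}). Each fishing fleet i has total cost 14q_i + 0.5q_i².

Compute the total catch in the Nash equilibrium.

Fishing fleet North's profit: π = q_{North}(173.7 − 3(q_{North} + q_{East})) − 14q_{North} − 0.5q_{North}².
∂π/∂q_{North} = 159.7 − 7q_{North} − 3q_{East} = 0, so q_{North} = 1597/70 − (3/7)q_{East}.
The game is symmetric, so in equilibrium q_{East} = q_{North}: the reaction function gives (10/7)q_{North} = 1597/70, hence q_{North} = 15.97.
Total catch: 15.97 + 15.97 = 31.94.

31.94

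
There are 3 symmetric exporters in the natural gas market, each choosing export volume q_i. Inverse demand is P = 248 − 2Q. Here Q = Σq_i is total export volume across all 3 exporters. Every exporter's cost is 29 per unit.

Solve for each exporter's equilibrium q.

A representative exporter's profit is π_i = q_i(248 − 2Q) − 29q_i, with Q = q_i + Σ_{j≠i} q_j.
First-order condition: 219 − 4q_i − 2Σ_{j≠i} q_j = 0.
With identical exporters, set every q_j = q: then 219 − 4q − 4q = 0, i.e. q = 219/8 = 27.375.

27.375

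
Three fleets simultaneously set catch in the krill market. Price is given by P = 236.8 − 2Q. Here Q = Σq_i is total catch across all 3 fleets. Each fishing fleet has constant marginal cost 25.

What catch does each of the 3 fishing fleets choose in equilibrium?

A representative fishing fleet's profit is π_i = q_i(236.8 − 2Q) − 25q_i, with Q = q_i + Σ_{j≠i} q_j.
First-order condition: 211.8 − 4q_i − 2Σ_{j≠i} q_j = 0.
Imposing symmetry (q_j = q for all j) turns Σ_{j≠i} q_j into 2q, so 211.8 = 8q and q = 26.475.

26.475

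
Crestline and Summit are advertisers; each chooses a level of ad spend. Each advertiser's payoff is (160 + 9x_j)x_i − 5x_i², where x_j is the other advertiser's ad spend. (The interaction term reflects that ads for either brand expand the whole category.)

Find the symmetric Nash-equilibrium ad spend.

Crestline's payoff is (160 + 9x_S)x_C − 5x_C².
∂π/∂x_C = 160 + 9x_S − 10x_C = 0, so x_C = 16 + 0.9x_S.
The game is symmetric, so in equilibrium x_S = x_C: the reaction function gives 0.1x_C = 16, hence x_C = 160.

160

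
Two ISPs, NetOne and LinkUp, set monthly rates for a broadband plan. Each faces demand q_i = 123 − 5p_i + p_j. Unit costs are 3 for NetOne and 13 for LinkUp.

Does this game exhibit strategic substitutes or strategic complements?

strategic complements

NetOne's profit: π = (p_{NetOne} − 3)(123 − 5p_{NetOne} + p_{LinkUp}).
∂π/∂p_{NetOne} = 138 − 10p_{NetOne} + p_{LinkUp} = 0 ⇒ p_{NetOne} = 13.8 + 0.1p_{LinkUp}.
The best-response slope dp_{NetOne}/dp_{LinkUp} = 0.1 > 0: the reaction function is upward-sloping, so the choices are strategic complements.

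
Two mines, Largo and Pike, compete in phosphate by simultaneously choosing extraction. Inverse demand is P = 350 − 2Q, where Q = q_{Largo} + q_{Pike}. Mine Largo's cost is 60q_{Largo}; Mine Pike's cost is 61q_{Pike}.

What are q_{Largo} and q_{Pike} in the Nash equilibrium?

48.5, 48

Mine Largo's profit: π = q_{Largo}(350 − 2(q_{Largo} + q_{Pike})) − 60q_{Largo}.
∂π/∂q_{Largo} = 290 − 4q_{Largo} − 2q_{Pike} = 0, so q_{Largo} = 72.5 − 0.5q_{Pike}.
By the same steps for Pike: q_{Pike} = 72.25 − 0.5q_{Largo}.
Plugging q_{Pike} into Largo's best response: q_{Largo} = 72.5 − 0.5(72.25 − 0.5q_{Largo}) ⇒ 0.75q_{Largo} = 36.375, so q_{Largo} = 48.5.
Then q_{Pike} = 72.25 − 0.5·48.5 = 48.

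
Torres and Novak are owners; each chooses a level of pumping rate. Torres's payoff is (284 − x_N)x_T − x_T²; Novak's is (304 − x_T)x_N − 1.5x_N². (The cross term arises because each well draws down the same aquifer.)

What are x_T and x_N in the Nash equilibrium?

Expanding Torres's payoff: 284x_T − x_Nx_T − x_T².
∂π/∂x_T = 284 − x_N − 2x_T = 0, so x_T = 142 − 0.5x_N.
Likewise for Novak: x_N = 304/3 − (1/3)x_T.
Solving the two reaction functions simultaneously: (1 − (−0.5)(−1/3))x_T = 142 − 0.5·(304/3), so (5/6)x_T = 274/3 and x_T = 109.6.
Then x_N = 304/3 − (1/3)·109.6 = 64.8.

109.6, 64.8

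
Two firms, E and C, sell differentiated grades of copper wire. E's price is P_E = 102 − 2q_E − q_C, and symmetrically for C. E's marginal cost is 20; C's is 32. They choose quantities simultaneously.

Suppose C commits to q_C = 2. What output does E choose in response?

20

Firm E's profit: π = q_E(102 − 2q_E − q_C) − 20q_E.
∂π/∂q_E = 82 − 4q_E − q_C = 0 ⇒ q_E = 20.5 − 0.25q_C.
At q_C = 2: q_E = 20.5 − 0.25·2 = 20.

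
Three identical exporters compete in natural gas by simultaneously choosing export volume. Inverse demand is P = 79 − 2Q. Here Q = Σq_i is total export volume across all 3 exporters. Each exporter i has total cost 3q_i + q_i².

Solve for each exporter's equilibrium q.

A representative exporter's profit is π_i = q_i(79 − 2Q) − 3q_i − q_i², with Q = q_i + Σ_{j≠i} q_j.
First-order condition: 76 − 6q_i − 2Σ_{j≠i} q_j = 0.
With identical exporters, set every q_j = q: then 76 − 6q − 4q = 0, i.e. q = 76/10 = 7.6.

7.6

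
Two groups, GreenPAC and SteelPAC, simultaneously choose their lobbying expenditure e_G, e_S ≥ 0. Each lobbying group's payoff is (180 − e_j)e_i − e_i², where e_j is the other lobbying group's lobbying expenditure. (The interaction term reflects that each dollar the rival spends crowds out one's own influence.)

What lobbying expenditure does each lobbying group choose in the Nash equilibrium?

60

GreenPAC's payoff is (180 − e_S)e_G − e_G².
∂π/∂e_G = 180 − e_S − 2e_G = 0, so e_G = 90 − 0.5e_S.
The game is symmetric, so in equilibrium e_S = e_G: the reaction function gives 1.5e_G = 90, hence e_G = 60.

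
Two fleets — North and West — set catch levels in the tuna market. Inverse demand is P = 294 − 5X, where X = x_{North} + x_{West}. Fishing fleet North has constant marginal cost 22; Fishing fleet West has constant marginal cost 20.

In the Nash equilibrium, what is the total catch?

36.4

Fishing fleet North's profit: π = x_{North}(294 − 5(x_{North} + x_{West})) − 22x_{North}.
∂π/∂x_{North} = 272 − 10x_{North} − 5x_{West} = 0, so x_{North} = 27.2 − 0.5x_{West}.
By the same steps for West: x_{West} = 27.4 − 0.5x_{North}.
Plugging x_{West} into North's best response: x_{North} = 27.2 − 0.5(27.4 − 0.5x_{North}) ⇒ 0.75x_{North} = 13.5, so x_{North} = 18.
Then x_{West} = 27.4 − 0.5·18 = 18.4.
Total catch: 18 + 18.4 = 36.4.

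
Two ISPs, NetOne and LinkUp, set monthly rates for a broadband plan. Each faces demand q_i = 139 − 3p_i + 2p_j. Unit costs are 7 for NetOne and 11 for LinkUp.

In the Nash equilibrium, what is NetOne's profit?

3417.1875

NetOne's profit: π = (p_{NetOne} − 7)(139 − 3p_{NetOne} + 2p_{LinkUp}).
∂π/∂p_{NetOne} = 160 − 6p_{NetOne} + 2p_{LinkUp} = 0 ⇒ p_{NetOne} = 80/3 + (1/3)p_{LinkUp}.
Similarly p_{LinkUp} = 86/3 + (1/3)p_{NetOne}.
Plugging p_{LinkUp} into NetOne's best response: p_{NetOne} = 80/3 + (1/3)(86/3 + (1/3)p_{NetOne}) ⇒ (8/9)p_{NetOne} = 326/9, so p_{NetOne} = 40.75.
Then p_{LinkUp} = 86/3 + (1/3)·40.75 = 42.25.
q_{NetOne} = 139 − 3·40.75 + 2·42.25 = 101.25.
Profit = (40.75 − 7)·101.25 = 3417.1875.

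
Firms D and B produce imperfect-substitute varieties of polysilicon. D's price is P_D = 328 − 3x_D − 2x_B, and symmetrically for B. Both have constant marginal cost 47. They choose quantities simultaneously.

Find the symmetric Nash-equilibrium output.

35.125

Firm D's profit: π = x_D(328 − 3x_D − 2x_B) − 47x_D.
∂π/∂x_D = 281 − 6x_D − 2x_B = 0 ⇒ x_D = 281/6 − (1/3)x_B.
The game is symmetric, so in equilibrium x_B = x_D: the reaction function gives (4/3)x_D = 281/6, hence x_D = 35.125.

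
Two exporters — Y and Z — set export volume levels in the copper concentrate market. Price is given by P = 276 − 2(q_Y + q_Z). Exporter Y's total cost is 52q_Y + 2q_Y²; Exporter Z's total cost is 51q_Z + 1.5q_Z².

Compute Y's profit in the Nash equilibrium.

1849

Exporter Y's profit: π = q_Y(276 − 2(q_Y + q_Z)) − 52q_Y − 2q_Y².
∂π/∂q_Y = 224 − 8q_Y − 2q_Z = 0, so q_Y = 28 − 0.25q_Z.
For Z: ∂π/∂q_Z = 225 − 7q_Z − 2q_Y = 0 ⇒ q_Z = 225/7 − (2/7)q_Y.
Solving the two reaction functions simultaneously: (1 − (−0.25)(−2/7))q_Y = 28 − 0.25·(225/7), so (13/14)q_Y = 559/28 and q_Y = 21.5.
Then q_Z = 225/7 − (2/7)·21.5 = 26.
Price P = 276 − 2·47.5 = 181.
Y's profit: (181 − 52)·21.5 − 2(21.5)² = 1849.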